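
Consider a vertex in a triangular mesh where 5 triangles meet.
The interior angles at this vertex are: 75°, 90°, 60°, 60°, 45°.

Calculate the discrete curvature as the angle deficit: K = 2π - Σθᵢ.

Sum of angles = 330°. K = 360° - 330° = 30° = π/6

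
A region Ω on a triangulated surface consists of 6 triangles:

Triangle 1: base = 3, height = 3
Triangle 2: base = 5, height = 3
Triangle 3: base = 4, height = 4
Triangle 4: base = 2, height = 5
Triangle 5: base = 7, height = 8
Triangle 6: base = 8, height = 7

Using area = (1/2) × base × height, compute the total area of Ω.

(1/2)×3×3 + (1/2)×5×3 + (1/2)×4×4 + (1/2)×2×5 + (1/2)×7×8 + (1/2)×8×7 = 81.0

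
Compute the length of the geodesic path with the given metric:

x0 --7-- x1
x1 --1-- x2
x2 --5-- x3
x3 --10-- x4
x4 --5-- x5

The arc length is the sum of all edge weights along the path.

Arc length = 7 + 1 + 5 + 10 + 5 = 28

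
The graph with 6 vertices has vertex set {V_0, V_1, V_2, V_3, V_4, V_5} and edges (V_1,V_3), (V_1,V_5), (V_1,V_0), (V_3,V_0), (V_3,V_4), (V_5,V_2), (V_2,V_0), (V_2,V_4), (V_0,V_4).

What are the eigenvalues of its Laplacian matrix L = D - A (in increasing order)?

Degrees: deg(V_0) = 4, deg(V_1) = 3, deg(V_2) = 3, deg(V_3) = 3, deg(V_4) = 3, deg(V_5) = 2.
L = D − A with rows/columns ordered (V_0, V_1, V_2, V_3, V_4, V_5):
  [ 4, -1, -1, -1, -1,  0]
  [-1,  3,  0, -1,  0, -1]
  [-1,  0,  3,  0, -1, -1]
  [-1, -1,  0,  3, -1,  0]
  [-1,  0, -1, -1,  3,  0]
  [ 0, -1, -1,  0,  0,  2]
Characteristic polynomial: det(λI − L) = λ(λ² − 7λ + 9)(λ² − 7λ + 11)(λ − 4).
Roots: λ = 0; (λ² − 7λ + 9) = 0 ⇒ λ = (7 ± √13)/2 ≈ 1.6972, 5.3028; (λ² − 7λ + 11) = 0 ⇒ λ = (7 ± √5)/2 ≈ 2.382, 4.618; (λ − 4) = 0 ⇒ λ = 4.
(Check: the roots sum (with multiplicity) to 18, matching trace L = Σdeg = 2·9 = 18.)
Laplacian eigenvalues (increasing order): [0.0, 1.6972, 2.382, 4.0, 4.618, 5.3028]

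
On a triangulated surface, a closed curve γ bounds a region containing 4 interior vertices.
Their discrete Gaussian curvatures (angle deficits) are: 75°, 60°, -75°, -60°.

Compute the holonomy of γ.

Holonomy = total enclosed curvature = 75° + 60° + (-75°) + (-60°) = 0°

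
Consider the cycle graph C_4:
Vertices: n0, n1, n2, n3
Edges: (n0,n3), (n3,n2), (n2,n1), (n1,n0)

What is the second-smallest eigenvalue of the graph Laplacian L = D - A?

The cycle graph C_n has Laplacian eigenvalues λ_k = 2 − 2cos(2πk/n), k = 0, 1, …, n−1. Here n = 4:
k=0: 2 − 2cos(0) = 0.0; k=1: 2 − 2cos(π/2) = 2.0; k=2: 2 − 2cos(π) = 4.0; k=3: 2 − 2cos(3π/2) = 2.0.
Laplacian eigenvalues: [0.0, 2.0, 2.0, 4.0]. Algebraic connectivity (smallest non-zero eigenvalue) = 2.0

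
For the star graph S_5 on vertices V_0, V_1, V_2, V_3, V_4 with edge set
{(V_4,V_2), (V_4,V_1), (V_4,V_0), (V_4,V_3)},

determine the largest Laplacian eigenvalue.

The star S_5 is the complete bipartite graph K_{1,4} (one hub of degree 4, 4 leaves of degree 1). The Laplacian spectrum of K_{p,q} is 0, p (multiplicity q−1), q (multiplicity p−1), p+q. With p = 1, q = 4: 0 once, 1 with multiplicity 3, and 5 once. (Check: trace L = sum of degrees = 8 = 3·1 + 5.)
Laplacian eigenvalues: [0.0, 1.0, 1.0, 1.0, 5.0]. Largest eigenvalue (spectral radius) = 5.0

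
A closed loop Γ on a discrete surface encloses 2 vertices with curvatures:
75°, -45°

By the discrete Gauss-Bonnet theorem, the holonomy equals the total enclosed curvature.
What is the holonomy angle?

Holonomy = total enclosed curvature = 75° + (-45°) = 30°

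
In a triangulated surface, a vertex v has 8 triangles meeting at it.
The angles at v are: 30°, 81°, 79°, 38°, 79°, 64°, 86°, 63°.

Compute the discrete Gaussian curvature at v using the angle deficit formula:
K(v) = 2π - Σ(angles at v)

Sum of angles = 520°. K = 360° - 520° = -160° = -8π/9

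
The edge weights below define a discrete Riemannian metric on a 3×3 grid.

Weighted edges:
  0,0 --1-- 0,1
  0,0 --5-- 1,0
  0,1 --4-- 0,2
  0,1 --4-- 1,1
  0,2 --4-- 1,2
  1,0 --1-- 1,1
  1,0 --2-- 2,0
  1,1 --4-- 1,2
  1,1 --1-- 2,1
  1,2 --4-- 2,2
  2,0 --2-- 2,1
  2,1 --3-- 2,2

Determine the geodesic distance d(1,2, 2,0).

Shortest path: 1,2 → 1,1 → 1,0 → 2,0, total weight = 7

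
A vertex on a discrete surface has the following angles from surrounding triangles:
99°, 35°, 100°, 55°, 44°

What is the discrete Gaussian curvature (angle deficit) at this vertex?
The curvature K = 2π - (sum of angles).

Sum of angles = 333°. K = 360° - 333° = 27° = 3π/20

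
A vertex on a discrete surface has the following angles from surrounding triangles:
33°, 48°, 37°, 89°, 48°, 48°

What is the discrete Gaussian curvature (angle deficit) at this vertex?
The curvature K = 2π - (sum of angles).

Sum of angles = 303°. K = 360° - 303° = 57° = 19π/60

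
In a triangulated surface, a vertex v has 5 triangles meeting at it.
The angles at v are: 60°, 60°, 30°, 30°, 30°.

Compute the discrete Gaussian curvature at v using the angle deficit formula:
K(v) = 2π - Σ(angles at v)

Sum of angles = 210°. K = 360° - 210° = 150° = 5π/6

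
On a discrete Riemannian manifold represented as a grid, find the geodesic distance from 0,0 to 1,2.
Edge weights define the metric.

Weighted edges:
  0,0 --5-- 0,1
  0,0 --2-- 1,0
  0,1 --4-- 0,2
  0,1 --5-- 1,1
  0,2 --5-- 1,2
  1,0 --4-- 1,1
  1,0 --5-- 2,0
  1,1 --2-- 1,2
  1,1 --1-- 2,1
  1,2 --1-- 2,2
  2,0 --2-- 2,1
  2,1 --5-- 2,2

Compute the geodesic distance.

Shortest path: 0,0 → 1,0 → 1,1 → 1,2, total weight = 8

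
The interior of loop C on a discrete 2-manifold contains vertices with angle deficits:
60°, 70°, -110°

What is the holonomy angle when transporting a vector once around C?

Holonomy = total enclosed curvature = 60° + 70° + (-110°) = 20°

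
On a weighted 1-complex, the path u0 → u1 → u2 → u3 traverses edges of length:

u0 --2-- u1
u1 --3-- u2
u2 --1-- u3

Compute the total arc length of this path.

Arc length = 2 + 3 + 1 = 6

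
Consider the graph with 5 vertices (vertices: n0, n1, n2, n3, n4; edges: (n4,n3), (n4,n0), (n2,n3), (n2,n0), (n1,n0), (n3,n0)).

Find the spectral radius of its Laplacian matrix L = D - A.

Degrees: deg(n0) = 4, deg(n1) = 1, deg(n2) = 2, deg(n3) = 3, deg(n4) = 2.
L = D − A with rows/columns ordered (n0, n1, n2, n3, n4):
  [ 4, -1, -1, -1, -1]
  [-1,  1,  0,  0,  0]
  [-1,  0,  2, -1,  0]
  [-1,  0, -1,  3, -1]
  [-1,  0,  0, -1,  2]
Characteristic polynomial: det(λI − L) = λ(λ − 1)(λ − 2)(λ − 4)(λ − 5).
Roots: λ = 0; (λ − 1) = 0 ⇒ λ = 1; (λ − 2) = 0 ⇒ λ = 2; (λ − 4) = 0 ⇒ λ = 4; (λ − 5) = 0 ⇒ λ = 5.
(Check: the roots sum (with multiplicity) to 12, matching trace L = Σdeg = 2·6 = 12.)
Laplacian eigenvalues: [0.0, 1.0, 2.0, 4.0, 5.0]. Largest eigenvalue (spectral radius) = 5.0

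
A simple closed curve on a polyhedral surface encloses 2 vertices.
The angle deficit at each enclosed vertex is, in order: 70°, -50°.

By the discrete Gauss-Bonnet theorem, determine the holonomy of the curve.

Holonomy = total enclosed curvature = 70° + (-50°) = 20°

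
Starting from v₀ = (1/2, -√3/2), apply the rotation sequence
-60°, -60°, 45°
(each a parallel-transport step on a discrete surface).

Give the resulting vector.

Total rotation: (-60°) + (-60°) + 45° = -75°. Final vector: (-0.7071, -0.7071)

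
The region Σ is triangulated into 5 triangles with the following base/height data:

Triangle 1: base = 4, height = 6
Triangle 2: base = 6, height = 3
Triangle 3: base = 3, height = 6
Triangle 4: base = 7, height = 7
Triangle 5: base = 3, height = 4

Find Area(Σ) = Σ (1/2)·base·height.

(1/2)×4×6 + (1/2)×6×3 + (1/2)×3×6 + (1/2)×7×7 + (1/2)×3×4 = 60.5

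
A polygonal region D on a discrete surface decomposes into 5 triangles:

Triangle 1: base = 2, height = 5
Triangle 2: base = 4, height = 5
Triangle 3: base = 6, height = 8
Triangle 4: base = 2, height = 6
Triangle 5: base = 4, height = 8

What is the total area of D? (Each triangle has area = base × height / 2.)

(1/2)×2×5 + (1/2)×4×5 + (1/2)×6×8 + (1/2)×2×6 + (1/2)×4×8 = 61.0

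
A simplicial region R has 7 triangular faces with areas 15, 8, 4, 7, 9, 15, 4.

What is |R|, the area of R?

15 + 8 + 4 + 7 + 9 + 15 + 4 = 62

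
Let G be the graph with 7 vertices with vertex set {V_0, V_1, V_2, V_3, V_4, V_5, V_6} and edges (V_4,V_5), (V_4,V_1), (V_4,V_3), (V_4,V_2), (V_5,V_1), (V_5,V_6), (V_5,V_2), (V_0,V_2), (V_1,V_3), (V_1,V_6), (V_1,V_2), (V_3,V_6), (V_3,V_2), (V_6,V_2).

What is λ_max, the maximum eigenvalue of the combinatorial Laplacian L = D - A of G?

Degrees: deg(V_0) = 1, deg(V_1) = 5, deg(V_2) = 6, deg(V_3) = 4, deg(V_4) = 4, deg(V_5) = 4, deg(V_6) = 4.
L = D − A with rows/columns ordered (V_0, V_1, V_2, V_3, V_4, V_5, V_6):
  [ 1,  0, -1,  0,  0,  0,  0]
  [ 0,  5, -1, -1, -1, -1, -1]
  [-1, -1,  6, -1, -1, -1, -1]
  [ 0, -1, -1,  4, -1,  0, -1]
  [ 0, -1, -1, -1,  4, -1,  0]
  [ 0, -1, -1,  0, -1,  4, -1]
  [ 0, -1, -1, -1,  0, -1,  4]
Characteristic polynomial: det(λI − L) = λ(λ − 1)(λ − 4)²(λ − 6)²(λ − 7).
Roots: λ = 0; (λ − 1) = 0 ⇒ λ = 1; (λ − 4) = 0 ⇒ λ = 4 (multiplicity 2); (λ − 6) = 0 ⇒ λ = 6 (multiplicity 2); (λ − 7) = 0 ⇒ λ = 7.
(Check: the roots sum (with multiplicity) to 28, matching trace L = Σdeg = 2·14 = 28.)
Laplacian eigenvalues: [0.0, 1.0, 4.0, 4.0, 6.0, 6.0, 7.0]. Largest eigenvalue (spectral radius) = 7.0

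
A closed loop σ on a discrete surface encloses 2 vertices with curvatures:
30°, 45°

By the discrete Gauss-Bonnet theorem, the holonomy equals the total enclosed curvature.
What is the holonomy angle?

Holonomy = total enclosed curvature = 30° + 45° = 75°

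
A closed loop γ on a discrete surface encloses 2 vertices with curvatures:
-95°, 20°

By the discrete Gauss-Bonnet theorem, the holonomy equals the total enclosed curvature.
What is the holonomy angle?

Holonomy = total enclosed curvature = (-95°) + 20° = -75°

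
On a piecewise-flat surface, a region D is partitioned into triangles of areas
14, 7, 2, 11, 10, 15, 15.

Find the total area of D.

14 + 7 + 2 + 11 + 10 + 15 + 15 = 74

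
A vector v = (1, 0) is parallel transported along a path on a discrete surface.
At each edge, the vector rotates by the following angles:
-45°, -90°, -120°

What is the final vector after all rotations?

Total rotation: (-45°) + (-90°) + (-120°) = -255° ≡ 105° (mod 360°). Final vector: (-0.2588, 0.9659)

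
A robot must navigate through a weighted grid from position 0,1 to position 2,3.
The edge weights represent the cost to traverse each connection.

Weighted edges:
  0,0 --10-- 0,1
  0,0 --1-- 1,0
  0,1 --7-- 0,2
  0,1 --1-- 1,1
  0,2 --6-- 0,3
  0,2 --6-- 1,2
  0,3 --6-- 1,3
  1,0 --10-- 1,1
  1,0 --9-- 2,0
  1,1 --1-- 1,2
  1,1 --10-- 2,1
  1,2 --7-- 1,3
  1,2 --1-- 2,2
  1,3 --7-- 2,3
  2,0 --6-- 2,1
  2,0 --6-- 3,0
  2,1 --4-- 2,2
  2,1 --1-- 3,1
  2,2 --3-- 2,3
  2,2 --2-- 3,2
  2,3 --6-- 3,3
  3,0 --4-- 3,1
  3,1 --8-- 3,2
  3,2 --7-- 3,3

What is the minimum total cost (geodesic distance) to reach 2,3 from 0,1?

Shortest path: 0,1 → 1,1 → 1,2 → 2,2 → 2,3, total weight = 6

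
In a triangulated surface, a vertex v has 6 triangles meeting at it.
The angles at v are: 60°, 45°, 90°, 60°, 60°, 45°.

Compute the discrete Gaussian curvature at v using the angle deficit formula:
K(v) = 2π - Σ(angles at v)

Sum of angles = 360°. K = 360° - 360° = 0° = 0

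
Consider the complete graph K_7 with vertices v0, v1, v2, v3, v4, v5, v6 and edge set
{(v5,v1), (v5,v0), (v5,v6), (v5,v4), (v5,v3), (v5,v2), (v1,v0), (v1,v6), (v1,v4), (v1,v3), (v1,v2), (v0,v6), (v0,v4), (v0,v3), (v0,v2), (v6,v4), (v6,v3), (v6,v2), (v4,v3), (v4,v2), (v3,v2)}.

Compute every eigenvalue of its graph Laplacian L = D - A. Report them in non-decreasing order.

For the complete graph K_n, L = nI − J (J = all-ones matrix). J has eigenvalues n (once, eigenvector 𝟙) and 0 (multiplicity n−1), so L has eigenvalues 0 (once) and n (multiplicity n−1). Here n = 7: eigenvalue 0 once and 7 with multiplicity 6.
Laplacian eigenvalues (increasing order): [0.0, 7.0, 7.0, 7.0, 7.0, 7.0, 7.0]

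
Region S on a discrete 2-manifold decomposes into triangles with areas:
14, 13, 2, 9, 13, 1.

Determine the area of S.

14 + 13 + 2 + 9 + 13 + 1 = 52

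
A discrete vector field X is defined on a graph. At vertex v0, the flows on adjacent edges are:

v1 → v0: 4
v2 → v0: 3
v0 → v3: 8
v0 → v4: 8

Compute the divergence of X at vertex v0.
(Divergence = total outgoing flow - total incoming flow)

Divergence = sum of outgoing flows = (-4) + (-3) + 8 + 8 = 9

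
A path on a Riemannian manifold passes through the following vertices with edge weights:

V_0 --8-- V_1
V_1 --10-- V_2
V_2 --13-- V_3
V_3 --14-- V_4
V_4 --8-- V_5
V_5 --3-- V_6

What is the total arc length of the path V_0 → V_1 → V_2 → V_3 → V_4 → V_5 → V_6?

Arc length = 8 + 10 + 13 + 14 + 8 + 3 = 56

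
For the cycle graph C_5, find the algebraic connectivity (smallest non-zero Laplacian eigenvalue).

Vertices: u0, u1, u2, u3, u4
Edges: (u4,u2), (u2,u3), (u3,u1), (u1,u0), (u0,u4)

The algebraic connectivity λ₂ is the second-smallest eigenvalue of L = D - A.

The cycle graph C_n has Laplacian eigenvalues λ_k = 2 − 2cos(2πk/n), k = 0, 1, …, n−1. Here n = 5:
k=0: 2 − 2cos(0) = 0.0; k=1: 2 − 2cos(2π/5) = 1.382; k=2: 2 − 2cos(4π/5) = 3.618; k=3: 2 − 2cos(6π/5) = 3.618; k=4: 2 − 2cos(8π/5) = 1.382.
Laplacian eigenvalues: [0.0, 1.382, 1.382, 3.618, 3.618]. Algebraic connectivity (smallest non-zero eigenvalue) = 1.382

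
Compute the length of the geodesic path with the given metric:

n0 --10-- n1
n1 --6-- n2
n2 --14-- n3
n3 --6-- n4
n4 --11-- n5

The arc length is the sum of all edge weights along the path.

Arc length = 10 + 6 + 14 + 6 + 11 = 47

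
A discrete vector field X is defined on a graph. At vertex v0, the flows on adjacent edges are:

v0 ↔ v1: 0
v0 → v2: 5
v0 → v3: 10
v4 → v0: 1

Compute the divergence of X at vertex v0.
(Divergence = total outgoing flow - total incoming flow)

Divergence = sum of outgoing flows = 0 + 5 + 10 + (-1) = 14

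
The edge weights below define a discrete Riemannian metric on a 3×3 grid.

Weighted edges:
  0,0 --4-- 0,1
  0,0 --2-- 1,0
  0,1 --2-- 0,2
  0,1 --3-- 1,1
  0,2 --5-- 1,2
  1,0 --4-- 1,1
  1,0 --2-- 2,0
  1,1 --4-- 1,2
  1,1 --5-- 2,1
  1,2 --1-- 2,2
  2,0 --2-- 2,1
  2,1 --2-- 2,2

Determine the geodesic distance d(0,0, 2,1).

Shortest path: 0,0 → 1,0 → 2,0 → 2,1, total weight = 6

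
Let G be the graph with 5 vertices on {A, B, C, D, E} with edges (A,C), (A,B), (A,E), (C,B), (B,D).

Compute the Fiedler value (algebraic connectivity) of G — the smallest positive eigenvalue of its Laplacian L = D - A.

Degrees: deg(A) = 3, deg(B) = 3, deg(C) = 2, deg(D) = 1, deg(E) = 1.
L = D − A with rows/columns ordered (A, B, C, D, E):
  [ 3, -1, -1,  0, -1]
  [-1,  3, -1, -1,  0]
  [-1, -1,  2,  0,  0]
  [ 0, -1,  0,  1,  0]
  [-1,  0,  0,  0,  1]
Characteristic polynomial: det(λI − L) = λ(λ² − 5λ + 3)(λ² − 5λ + 5).
Roots: λ = 0; (λ² − 5λ + 3) = 0 ⇒ λ = (5 ± √13)/2 ≈ 0.6972, 4.3028; (λ² − 5λ + 5) = 0 ⇒ λ = (5 ± √5)/2 ≈ 1.382, 3.618.
(Check: the roots sum (with multiplicity) to 10, matching trace L = Σdeg = 2·5 = 10.)
Laplacian eigenvalues: [0.0, 0.6972, 1.382, 3.618, 4.3028]. Algebraic connectivity (smallest non-zero eigenvalue) = 0.6972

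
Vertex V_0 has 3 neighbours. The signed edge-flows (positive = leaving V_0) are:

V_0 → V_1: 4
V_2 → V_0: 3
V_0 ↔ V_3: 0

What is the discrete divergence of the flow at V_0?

Divergence = sum of outgoing flows = 4 + (-3) + 0 = 1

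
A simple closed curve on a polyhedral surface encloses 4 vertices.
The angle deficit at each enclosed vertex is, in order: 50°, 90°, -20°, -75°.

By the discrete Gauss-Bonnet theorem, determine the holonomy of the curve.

Holonomy = total enclosed curvature = 50° + 90° + (-20°) + (-75°) = 45°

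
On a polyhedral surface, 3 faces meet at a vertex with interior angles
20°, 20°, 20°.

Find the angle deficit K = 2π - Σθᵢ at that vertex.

Sum of angles = 60°. K = 360° - 60° = 300°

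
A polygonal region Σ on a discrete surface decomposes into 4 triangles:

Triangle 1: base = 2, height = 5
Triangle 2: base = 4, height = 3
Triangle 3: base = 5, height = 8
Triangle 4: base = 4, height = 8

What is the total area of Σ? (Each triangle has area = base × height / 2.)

(1/2)×2×5 + (1/2)×4×3 + (1/2)×5×8 + (1/2)×4×8 = 47.0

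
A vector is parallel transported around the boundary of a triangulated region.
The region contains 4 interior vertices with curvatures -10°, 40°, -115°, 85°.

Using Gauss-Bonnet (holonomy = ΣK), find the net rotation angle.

Holonomy = total enclosed curvature = (-10°) + 40° + (-115°) + 85° = 0°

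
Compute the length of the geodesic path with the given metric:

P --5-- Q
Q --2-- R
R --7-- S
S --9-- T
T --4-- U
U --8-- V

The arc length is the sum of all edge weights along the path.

Arc length = 5 + 2 + 7 + 9 + 4 + 8 = 35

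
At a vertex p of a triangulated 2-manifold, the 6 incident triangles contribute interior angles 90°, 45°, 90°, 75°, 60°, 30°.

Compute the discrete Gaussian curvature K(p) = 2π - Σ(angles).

Sum of angles = 390°. K = 360° - 390° = -30°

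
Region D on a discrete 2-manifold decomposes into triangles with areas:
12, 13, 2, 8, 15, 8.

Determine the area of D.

12 + 13 + 2 + 8 + 15 + 8 = 58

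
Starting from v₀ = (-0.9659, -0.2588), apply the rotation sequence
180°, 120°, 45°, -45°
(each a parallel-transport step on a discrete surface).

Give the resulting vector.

Total rotation: 180° + 120° + 45° + (-45°) = 300° ≡ -60° (mod 360°). Final vector: (-0.7071, 0.7071)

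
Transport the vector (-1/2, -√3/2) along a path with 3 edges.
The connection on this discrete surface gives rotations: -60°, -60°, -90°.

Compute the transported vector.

Total rotation: (-60°) + (-60°) + (-90°) = -210° ≡ 150° (mod 360°). Final vector: (0.8660, 0.5000)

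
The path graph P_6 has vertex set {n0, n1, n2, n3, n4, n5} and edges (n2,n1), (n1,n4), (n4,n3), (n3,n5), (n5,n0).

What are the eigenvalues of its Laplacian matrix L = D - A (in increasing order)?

The path graph P_n has Laplacian eigenvalues λ_k = 2 − 2cos(kπ/n), k = 0, 1, …, n−1. Here n = 6:
k=0: 2 − 2cos(0) = 0.0; k=1: 2 − 2cos(π/6) = 0.2679; k=2: 2 − 2cos(π/3) = 1.0; k=3: 2 − 2cos(π/2) = 2.0; k=4: 2 − 2cos(2π/3) = 3.0; k=5: 2 − 2cos(5π/6) = 3.7321.
Laplacian eigenvalues (increasing order): [0.0, 0.2679, 1.0, 2.0, 3.0, 3.7321]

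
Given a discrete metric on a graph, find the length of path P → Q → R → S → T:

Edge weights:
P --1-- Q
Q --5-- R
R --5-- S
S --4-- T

Arc length = 1 + 5 + 5 + 4 = 15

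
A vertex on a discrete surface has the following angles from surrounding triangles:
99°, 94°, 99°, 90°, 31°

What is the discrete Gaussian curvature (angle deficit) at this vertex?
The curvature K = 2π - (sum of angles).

Sum of angles = 413°. K = 360° - 413° = -53° = -53π/180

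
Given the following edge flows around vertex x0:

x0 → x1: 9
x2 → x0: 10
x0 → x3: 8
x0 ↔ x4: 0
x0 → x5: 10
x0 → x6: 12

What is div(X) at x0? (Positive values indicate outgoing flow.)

Divergence = sum of outgoing flows = 9 + (-10) + 8 + 0 + 10 + 12 = 29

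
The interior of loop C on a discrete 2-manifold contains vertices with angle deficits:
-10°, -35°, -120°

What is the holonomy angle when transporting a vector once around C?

Holonomy = total enclosed curvature = (-10°) + (-35°) + (-120°) = -165°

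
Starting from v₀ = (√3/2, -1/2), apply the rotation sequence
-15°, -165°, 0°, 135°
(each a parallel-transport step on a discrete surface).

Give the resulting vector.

Total rotation: (-15°) + (-165°) + 0° + 135° = -45°. Final vector: (0.2588, -0.9659)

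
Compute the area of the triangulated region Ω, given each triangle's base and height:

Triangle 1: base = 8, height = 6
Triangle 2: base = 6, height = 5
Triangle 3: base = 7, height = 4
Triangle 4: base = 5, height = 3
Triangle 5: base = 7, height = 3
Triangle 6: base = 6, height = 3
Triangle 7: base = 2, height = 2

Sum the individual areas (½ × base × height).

(1/2)×8×6 + (1/2)×6×5 + (1/2)×7×4 + (1/2)×5×3 + (1/2)×7×3 + (1/2)×6×3 + (1/2)×2×2 = 82.0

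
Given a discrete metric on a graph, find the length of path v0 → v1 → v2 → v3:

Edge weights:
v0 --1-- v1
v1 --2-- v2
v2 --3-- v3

Arc length = 1 + 2 + 3 = 6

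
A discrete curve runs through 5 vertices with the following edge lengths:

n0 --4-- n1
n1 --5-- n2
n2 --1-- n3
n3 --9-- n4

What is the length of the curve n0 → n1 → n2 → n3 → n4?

Arc length = 4 + 5 + 1 + 9 = 19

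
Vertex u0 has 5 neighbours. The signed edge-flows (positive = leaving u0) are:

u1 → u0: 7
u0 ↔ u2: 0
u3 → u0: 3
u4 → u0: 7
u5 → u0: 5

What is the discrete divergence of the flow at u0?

Divergence = sum of outgoing flows = (-7) + 0 + (-3) + (-7) + (-5) = -22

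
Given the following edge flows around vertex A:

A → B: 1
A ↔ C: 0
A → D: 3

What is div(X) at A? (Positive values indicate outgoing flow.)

Divergence = sum of outgoing flows = 1 + 0 + 3 = 4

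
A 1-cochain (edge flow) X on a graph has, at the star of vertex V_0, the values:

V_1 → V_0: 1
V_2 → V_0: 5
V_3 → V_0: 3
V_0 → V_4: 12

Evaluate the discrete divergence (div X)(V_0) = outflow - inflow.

Divergence = sum of outgoing flows = (-1) + (-5) + (-3) + 12 = 3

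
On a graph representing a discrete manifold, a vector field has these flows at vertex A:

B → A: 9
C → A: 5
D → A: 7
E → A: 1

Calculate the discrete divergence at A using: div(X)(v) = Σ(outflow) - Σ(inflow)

Divergence = sum of outgoing flows = (-9) + (-5) + (-7) + (-1) = -22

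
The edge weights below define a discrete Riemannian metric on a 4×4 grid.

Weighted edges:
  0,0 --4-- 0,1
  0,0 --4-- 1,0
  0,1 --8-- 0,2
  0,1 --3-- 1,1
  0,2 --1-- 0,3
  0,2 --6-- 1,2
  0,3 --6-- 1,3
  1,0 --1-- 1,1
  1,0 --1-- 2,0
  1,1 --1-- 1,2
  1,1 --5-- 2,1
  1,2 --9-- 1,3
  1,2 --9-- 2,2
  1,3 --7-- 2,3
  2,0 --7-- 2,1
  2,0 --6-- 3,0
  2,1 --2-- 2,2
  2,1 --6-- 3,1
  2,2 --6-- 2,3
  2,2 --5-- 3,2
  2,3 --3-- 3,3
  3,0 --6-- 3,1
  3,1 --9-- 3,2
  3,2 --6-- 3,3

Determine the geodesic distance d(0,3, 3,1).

Shortest path: 0,3 → 0,2 → 1,2 → 1,1 → 2,1 → 3,1, total weight = 19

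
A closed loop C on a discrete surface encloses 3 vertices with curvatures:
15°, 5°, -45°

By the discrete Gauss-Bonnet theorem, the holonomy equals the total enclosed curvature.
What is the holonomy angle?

Holonomy = total enclosed curvature = 15° + 5° + (-45°) = -25°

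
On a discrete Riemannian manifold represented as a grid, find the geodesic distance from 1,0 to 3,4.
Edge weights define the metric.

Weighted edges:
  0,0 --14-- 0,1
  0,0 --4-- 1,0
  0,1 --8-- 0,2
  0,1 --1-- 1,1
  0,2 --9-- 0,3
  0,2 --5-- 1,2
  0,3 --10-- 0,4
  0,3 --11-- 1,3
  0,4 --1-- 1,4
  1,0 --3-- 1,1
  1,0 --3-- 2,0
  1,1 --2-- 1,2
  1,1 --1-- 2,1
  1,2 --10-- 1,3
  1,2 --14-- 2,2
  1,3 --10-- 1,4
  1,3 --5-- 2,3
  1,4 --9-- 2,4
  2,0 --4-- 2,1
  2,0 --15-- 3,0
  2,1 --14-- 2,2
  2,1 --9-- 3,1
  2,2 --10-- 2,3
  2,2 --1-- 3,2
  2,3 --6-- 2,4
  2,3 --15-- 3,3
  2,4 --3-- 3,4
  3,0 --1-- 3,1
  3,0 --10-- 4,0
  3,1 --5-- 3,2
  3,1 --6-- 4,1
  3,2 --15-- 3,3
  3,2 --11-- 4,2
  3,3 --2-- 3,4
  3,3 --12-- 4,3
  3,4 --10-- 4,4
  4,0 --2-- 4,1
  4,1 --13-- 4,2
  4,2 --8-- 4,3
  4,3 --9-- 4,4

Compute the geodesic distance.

Shortest path: 1,0 → 1,1 → 1,2 → 1,3 → 2,3 → 2,4 → 3,4, total weight = 29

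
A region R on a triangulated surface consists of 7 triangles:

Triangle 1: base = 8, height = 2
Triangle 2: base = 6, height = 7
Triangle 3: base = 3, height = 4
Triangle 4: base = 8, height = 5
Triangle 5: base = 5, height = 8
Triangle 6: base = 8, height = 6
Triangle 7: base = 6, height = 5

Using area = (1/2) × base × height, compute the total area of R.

(1/2)×8×2 + (1/2)×6×7 + (1/2)×3×4 + (1/2)×8×5 + (1/2)×5×8 + (1/2)×8×6 + (1/2)×6×5 = 114.0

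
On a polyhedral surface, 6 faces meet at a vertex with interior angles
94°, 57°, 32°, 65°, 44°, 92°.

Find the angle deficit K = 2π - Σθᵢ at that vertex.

Sum of angles = 384°. K = 360° - 384° = -24° = -2π/15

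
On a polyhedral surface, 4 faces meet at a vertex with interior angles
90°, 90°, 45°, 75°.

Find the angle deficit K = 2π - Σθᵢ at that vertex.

Sum of angles = 300°. K = 360° - 300° = 60°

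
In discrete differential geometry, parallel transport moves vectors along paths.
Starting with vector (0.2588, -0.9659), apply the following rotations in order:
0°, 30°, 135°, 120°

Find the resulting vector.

Total rotation: 0° + 30° + 135° + 120° = 285° ≡ -75° (mod 360°). Final vector: (-0.8660, -0.5000)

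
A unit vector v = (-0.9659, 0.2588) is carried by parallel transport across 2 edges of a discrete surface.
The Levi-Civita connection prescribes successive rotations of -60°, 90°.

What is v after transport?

Total rotation: (-60°) + 90° = 30°. Final vector: (-0.9659, -0.2588)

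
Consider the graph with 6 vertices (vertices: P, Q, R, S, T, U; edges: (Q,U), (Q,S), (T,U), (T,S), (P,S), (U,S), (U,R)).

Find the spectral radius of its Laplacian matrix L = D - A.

Degrees: deg(P) = 1, deg(Q) = 2, deg(R) = 1, deg(S) = 4, deg(T) = 2, deg(U) = 4.
L = D − A with rows/columns ordered (P, Q, R, S, T, U):
  [ 1,  0,  0, -1,  0,  0]
  [ 0,  2,  0, -1,  0, -1]
  [ 0,  0,  1,  0,  0, -1]
  [-1, -1,  0,  4, -1, -1]
  [ 0,  0,  0, -1,  2, -1]
  [ 0, -1, -1, -1, -1,  4]
Characteristic polynomial: det(λI − L) = λ(λ² − 6λ + 4)(λ² − 6λ + 6)(λ − 2).
Roots: λ = 0; (λ² − 6λ + 4) = 0 ⇒ λ = 3 ± √5 ≈ 0.7639, 5.2361; (λ² − 6λ + 6) = 0 ⇒ λ = 3 ± √3 ≈ 1.2679, 4.7321; (λ − 2) = 0 ⇒ λ = 2.
(Check: the roots sum (with multiplicity) to 14, matching trace L = Σdeg = 2·7 = 14.)
Laplacian eigenvalues: [0.0, 0.7639, 1.2679, 2.0, 4.7321, 5.2361]. Largest eigenvalue (spectral radius) = 5.2361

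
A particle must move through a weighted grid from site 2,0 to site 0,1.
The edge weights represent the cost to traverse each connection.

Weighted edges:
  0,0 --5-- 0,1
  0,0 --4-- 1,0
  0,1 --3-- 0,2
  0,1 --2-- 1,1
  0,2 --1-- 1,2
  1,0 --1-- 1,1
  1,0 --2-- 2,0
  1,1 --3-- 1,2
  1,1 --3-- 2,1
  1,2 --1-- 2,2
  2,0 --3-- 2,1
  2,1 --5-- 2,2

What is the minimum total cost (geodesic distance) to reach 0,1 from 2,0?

Shortest path: 2,0 → 1,0 → 1,1 → 0,1, total weight = 5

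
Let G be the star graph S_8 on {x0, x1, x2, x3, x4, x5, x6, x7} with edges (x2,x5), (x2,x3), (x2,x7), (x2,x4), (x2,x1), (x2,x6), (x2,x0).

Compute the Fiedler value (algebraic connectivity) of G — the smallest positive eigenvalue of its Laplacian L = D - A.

The star S_8 is the complete bipartite graph K_{1,7} (one hub of degree 7, 7 leaves of degree 1). The Laplacian spectrum of K_{p,q} is 0, p (multiplicity q−1), q (multiplicity p−1), p+q. With p = 1, q = 7: 0 once, 1 with multiplicity 6, and 8 once. (Check: trace L = sum of degrees = 14 = 6·1 + 8.)
Laplacian eigenvalues: [0.0, 1.0, 1.0, 1.0, 1.0, 1.0, 1.0, 8.0]. Algebraic connectivity (smallest non-zero eigenvalue) = 1.0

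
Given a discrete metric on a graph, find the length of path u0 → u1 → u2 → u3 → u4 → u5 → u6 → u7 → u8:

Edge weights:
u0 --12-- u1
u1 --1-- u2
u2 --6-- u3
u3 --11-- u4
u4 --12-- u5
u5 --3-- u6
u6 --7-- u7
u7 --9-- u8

Arc length = 12 + 1 + 6 + 11 + 12 + 3 + 7 + 9 = 61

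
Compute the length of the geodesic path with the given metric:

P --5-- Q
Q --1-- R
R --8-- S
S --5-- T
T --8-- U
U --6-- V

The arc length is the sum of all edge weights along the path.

Arc length = 5 + 1 + 8 + 5 + 8 + 6 = 33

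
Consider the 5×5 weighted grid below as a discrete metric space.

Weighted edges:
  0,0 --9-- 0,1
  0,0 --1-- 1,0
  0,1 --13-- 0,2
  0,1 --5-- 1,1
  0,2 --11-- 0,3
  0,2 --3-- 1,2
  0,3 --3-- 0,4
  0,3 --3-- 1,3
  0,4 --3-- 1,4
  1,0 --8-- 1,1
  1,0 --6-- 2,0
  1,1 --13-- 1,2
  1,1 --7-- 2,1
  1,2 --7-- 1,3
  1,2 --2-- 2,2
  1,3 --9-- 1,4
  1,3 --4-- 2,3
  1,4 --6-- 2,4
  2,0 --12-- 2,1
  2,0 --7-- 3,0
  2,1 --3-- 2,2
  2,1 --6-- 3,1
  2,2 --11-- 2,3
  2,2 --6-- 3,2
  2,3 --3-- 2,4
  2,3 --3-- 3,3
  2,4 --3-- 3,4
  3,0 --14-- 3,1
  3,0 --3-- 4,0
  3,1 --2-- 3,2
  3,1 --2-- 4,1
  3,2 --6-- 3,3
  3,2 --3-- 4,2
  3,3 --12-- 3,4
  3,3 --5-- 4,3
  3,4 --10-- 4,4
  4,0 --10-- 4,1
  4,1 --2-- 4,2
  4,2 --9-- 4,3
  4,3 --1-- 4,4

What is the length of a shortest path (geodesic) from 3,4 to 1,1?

Shortest path: 3,4 → 2,4 → 2,3 → 2,2 → 2,1 → 1,1, total weight = 27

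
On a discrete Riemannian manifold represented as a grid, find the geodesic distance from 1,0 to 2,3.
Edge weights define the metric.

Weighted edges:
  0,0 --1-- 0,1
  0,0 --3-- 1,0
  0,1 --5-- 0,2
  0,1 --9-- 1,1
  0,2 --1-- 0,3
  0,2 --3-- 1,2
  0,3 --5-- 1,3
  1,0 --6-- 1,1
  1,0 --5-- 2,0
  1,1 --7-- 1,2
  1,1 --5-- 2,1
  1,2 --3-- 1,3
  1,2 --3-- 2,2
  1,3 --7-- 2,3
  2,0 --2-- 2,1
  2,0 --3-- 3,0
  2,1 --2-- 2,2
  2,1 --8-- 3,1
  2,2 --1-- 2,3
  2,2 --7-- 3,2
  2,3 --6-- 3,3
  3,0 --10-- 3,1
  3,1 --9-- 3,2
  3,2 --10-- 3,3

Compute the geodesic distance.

Shortest path: 1,0 → 2,0 → 2,1 → 2,2 → 2,3, total weight = 10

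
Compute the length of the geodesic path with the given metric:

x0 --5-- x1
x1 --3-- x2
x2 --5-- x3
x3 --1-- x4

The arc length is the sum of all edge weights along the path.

Arc length = 5 + 3 + 5 + 1 = 14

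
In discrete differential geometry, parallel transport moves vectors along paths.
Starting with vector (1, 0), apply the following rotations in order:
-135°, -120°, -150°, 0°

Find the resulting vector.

Total rotation: (-135°) + (-120°) + (-150°) + 0° = -405° ≡ -45° (mod 360°). Final vector: (0.7071, -0.7071)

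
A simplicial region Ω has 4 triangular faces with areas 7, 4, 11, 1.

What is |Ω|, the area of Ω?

7 + 4 + 11 + 1 = 23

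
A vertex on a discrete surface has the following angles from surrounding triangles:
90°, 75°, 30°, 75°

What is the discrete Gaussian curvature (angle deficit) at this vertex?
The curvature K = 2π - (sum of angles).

Sum of angles = 270°. K = 360° - 270° = 90°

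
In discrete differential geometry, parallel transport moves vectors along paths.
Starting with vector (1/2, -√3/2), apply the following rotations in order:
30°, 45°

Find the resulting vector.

Total rotation: 30° + 45° = 75°. Final vector: (0.9659, 0.2588)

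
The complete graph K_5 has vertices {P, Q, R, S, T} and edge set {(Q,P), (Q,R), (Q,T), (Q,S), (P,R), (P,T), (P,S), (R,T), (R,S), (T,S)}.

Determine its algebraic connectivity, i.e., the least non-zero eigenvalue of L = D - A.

For the complete graph K_n, L = nI − J (J = all-ones matrix). J has eigenvalues n (once, eigenvector 𝟙) and 0 (multiplicity n−1), so L has eigenvalues 0 (once) and n (multiplicity n−1). Here n = 5: eigenvalue 0 once and 5 with multiplicity 4.
Laplacian eigenvalues: [0.0, 5.0, 5.0, 5.0, 5.0]. Algebraic connectivity (smallest non-zero eigenvalue) = 5.0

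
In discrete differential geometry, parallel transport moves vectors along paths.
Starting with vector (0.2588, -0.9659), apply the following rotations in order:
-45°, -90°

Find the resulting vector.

Total rotation: (-45°) + (-90°) = -135°. Final vector: (-0.8660, 0.5000)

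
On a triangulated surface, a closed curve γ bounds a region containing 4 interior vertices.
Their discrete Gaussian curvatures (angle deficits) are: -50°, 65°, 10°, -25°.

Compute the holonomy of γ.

Holonomy = total enclosed curvature = (-50°) + 65° + 10° + (-25°) = 0°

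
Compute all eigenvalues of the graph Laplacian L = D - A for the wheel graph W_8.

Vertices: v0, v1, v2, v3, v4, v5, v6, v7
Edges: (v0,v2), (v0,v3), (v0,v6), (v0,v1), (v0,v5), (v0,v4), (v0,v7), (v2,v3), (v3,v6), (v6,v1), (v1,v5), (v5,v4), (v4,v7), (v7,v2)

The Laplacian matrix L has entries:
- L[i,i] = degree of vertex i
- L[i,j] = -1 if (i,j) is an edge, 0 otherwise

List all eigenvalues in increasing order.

The wheel W_8 is the join K_1 ∨ C_7 (a hub joined to every vertex of a cycle of length 7). For a join G ∨ H (G on p vertices, H on q vertices) the Laplacian spectrum is 0, p+q, the eigenvalues of L(G) other than one 0 each shifted by +q, and the eigenvalues of L(H) other than one 0 each shifted by +p. With G = K_1 (p = 1, nothing left after dropping its 0) and H = C_7 (q = 7, eigenvalues 2 − 2cos(2πk/7), k = 0, …, 6; drop k = 0), the spectrum of W_8 is 0, 8, and 1 + (2 − 2cos(2πk/7)) = 3 − 2cos(2πk/7) for k = 1, …, 6:
k=1: 3 − 2cos(2π/7) = 1.753; k=2: 3 − 2cos(4π/7) = 3.445; k=3: 3 − 2cos(6π/7) = 4.8019; k=4: 3 − 2cos(8π/7) = 4.8019; k=5: 3 − 2cos(10π/7) = 3.445; k=6: 3 − 2cos(12π/7) = 1.753.
Laplacian eigenvalues (increasing order): [0.0, 1.753, 1.753, 3.445, 3.445, 4.8019, 4.8019, 8.0]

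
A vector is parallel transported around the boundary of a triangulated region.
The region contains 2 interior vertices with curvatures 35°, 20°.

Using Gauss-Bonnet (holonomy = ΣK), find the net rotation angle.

Holonomy = total enclosed curvature = 35° + 20° = 55°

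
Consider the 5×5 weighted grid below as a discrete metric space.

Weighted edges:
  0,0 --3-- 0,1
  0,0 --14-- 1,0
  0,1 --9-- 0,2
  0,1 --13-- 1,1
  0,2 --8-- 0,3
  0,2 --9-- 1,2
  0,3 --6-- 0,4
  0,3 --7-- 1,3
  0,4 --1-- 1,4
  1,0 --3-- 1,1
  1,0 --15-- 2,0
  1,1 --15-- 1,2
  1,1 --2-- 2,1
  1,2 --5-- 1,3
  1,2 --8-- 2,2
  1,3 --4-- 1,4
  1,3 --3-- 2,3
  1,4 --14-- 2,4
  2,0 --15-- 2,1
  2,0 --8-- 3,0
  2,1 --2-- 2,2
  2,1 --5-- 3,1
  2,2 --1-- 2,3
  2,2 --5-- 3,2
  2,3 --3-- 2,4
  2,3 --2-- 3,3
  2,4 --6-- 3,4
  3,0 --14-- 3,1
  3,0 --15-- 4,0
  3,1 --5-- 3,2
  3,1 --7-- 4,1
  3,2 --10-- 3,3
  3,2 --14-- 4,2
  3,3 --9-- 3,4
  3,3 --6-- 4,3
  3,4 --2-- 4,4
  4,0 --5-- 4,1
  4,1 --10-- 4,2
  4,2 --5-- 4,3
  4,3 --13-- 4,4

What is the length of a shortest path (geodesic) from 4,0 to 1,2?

Shortest path: 4,0 → 4,1 → 3,1 → 2,1 → 2,2 → 1,2, total weight = 27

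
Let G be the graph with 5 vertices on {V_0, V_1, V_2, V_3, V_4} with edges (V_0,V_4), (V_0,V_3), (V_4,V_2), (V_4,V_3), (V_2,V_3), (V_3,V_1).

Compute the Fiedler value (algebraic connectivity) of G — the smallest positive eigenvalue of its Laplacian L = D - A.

Degrees: deg(V_0) = 2, deg(V_1) = 1, deg(V_2) = 2, deg(V_3) = 4, deg(V_4) = 3.
L = D − A with rows/columns ordered (V_0, V_1, V_2, V_3, V_4):
  [ 2,  0,  0, -1, -1]
  [ 0,  1,  0, -1,  0]
  [ 0,  0,  2, -1, -1]
  [-1, -1, -1,  4, -1]
  [-1,  0, -1, -1,  3]
Characteristic polynomial: det(λI − L) = λ(λ − 1)(λ − 2)(λ − 4)(λ − 5).
Roots: λ = 0; (λ − 1) = 0 ⇒ λ = 1; (λ − 2) = 0 ⇒ λ = 2; (λ − 4) = 0 ⇒ λ = 4; (λ − 5) = 0 ⇒ λ = 5.
(Check: the roots sum (with multiplicity) to 12, matching trace L = Σdeg = 2·6 = 12.)
Laplacian eigenvalues: [0.0, 1.0, 2.0, 4.0, 5.0]. Algebraic connectivity (smallest non-zero eigenvalue) = 1.0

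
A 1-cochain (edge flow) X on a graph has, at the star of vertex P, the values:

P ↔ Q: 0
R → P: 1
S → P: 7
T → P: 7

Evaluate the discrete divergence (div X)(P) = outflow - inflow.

Divergence = sum of outgoing flows = 0 + (-1) + (-7) + (-7) = -15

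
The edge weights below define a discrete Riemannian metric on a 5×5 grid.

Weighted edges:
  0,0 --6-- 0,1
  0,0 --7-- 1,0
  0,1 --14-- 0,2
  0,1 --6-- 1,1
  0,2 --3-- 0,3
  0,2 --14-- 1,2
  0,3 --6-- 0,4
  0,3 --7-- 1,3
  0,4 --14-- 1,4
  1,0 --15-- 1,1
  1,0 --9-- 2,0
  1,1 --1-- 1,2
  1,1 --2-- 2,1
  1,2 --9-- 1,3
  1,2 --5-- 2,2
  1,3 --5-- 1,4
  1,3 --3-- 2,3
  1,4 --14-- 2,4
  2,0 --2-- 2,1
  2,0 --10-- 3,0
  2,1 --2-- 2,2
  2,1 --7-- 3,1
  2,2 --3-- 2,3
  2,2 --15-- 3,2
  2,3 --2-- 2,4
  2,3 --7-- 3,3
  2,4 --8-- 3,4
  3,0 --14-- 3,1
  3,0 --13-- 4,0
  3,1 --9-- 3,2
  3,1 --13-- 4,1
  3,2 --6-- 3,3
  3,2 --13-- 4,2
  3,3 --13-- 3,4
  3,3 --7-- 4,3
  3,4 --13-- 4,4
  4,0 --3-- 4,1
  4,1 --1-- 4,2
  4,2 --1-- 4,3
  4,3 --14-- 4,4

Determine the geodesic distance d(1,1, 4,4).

Shortest path: 1,1 → 2,1 → 2,2 → 2,3 → 2,4 → 3,4 → 4,4, total weight = 30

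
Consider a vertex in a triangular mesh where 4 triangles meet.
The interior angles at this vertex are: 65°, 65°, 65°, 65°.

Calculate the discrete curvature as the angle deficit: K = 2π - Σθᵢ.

Sum of angles = 260°. K = 360° - 260° = 100°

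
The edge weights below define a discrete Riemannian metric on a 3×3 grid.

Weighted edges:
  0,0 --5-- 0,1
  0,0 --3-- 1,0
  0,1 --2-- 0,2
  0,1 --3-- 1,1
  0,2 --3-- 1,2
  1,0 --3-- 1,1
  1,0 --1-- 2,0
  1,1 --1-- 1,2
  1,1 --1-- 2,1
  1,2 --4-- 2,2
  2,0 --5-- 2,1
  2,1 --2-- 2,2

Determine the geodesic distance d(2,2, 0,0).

Shortest path: 2,2 → 2,1 → 1,1 → 1,0 → 0,0, total weight = 9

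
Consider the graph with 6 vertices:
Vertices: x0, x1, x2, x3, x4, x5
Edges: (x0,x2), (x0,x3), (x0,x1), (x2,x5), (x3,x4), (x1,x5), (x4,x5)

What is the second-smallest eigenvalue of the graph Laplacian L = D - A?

Degrees: deg(x0) = 3, deg(x1) = 2, deg(x2) = 2, deg(x3) = 2, deg(x4) = 2, deg(x5) = 3.
L = D − A with rows/columns ordered (x0, x1, x2, x3, x4, x5):
  [ 3, -1, -1, -1,  0,  0]
  [-1,  2,  0,  0,  0, -1]
  [-1,  0,  2,  0,  0, -1]
  [-1,  0,  0,  2, -1,  0]
  [ 0,  0,  0, -1,  2, -1]
  [ 0, -1, -1,  0, -1,  3]
Characteristic polynomial: det(λI − L) = λ(λ² − 6λ + 6)(λ − 2)²(λ − 4).
Roots: λ = 0; (λ² − 6λ + 6) = 0 ⇒ λ = 3 ± √3 ≈ 1.2679, 4.7321; (λ − 2) = 0 ⇒ λ = 2 (multiplicity 2); (λ − 4) = 0 ⇒ λ = 4.
(Check: the roots sum (with multiplicity) to 14, matching trace L = Σdeg = 2·7 = 14.)
Laplacian eigenvalues: [0.0, 1.2679, 2.0, 2.0, 4.0, 4.7321]. Algebraic connectivity (smallest non-zero eigenvalue) = 1.2679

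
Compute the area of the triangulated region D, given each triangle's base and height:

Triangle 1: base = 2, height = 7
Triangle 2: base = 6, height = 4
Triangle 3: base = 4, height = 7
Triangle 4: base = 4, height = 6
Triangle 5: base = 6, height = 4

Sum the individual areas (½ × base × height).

(1/2)×2×7 + (1/2)×6×4 + (1/2)×4×7 + (1/2)×4×6 + (1/2)×6×4 = 57.0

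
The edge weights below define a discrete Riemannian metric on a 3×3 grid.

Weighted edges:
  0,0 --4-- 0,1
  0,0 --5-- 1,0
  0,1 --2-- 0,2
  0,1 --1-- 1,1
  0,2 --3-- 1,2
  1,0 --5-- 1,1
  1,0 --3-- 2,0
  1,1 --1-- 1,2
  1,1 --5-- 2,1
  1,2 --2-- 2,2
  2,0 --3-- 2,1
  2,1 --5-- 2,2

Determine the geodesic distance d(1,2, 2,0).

Shortest path: 1,2 → 1,1 → 1,0 → 2,0, total weight = 9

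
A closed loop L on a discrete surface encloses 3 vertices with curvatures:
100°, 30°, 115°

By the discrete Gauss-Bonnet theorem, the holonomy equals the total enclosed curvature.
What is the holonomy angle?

Holonomy = total enclosed curvature = 100° + 30° + 115° = 245°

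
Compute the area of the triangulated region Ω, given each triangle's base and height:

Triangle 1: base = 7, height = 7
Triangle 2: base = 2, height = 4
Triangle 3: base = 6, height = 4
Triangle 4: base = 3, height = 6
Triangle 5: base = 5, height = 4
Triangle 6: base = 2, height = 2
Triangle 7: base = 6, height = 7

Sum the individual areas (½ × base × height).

(1/2)×7×7 + (1/2)×2×4 + (1/2)×6×4 + (1/2)×3×6 + (1/2)×5×4 + (1/2)×2×2 + (1/2)×6×7 = 82.5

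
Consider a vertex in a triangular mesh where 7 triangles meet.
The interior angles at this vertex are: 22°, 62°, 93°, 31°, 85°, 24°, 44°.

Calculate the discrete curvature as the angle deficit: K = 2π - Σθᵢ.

Sum of angles = 361°. K = 360° - 361° = -1° = -π/180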